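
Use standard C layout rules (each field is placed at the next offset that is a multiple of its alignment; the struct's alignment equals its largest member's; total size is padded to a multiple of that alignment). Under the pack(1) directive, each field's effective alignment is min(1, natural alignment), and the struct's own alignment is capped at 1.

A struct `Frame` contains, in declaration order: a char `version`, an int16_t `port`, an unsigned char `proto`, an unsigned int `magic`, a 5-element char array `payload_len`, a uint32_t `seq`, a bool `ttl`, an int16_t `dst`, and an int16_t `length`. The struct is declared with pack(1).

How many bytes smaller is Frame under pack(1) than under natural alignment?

10

natural layout:
  0..1  version  (1B, 1-aligned)
  1..2  -- padding (1B)
  2..4  port  (2B, 2-aligned)
  4..5  proto  (1B, 1-aligned)
  5..8  -- padding (3B)
  8..12  magic  (4B, 4-aligned)
  12..17  payload_len  (5B, 1-aligned)
  17..20  -- padding (3B)
  20..24  seq  (4B, 4-aligned)
  24..25  ttl  (1B, 1-aligned)
  25..26  -- padding (1B)
  26..28  dst  (2B, 2-aligned)
  28..30  length  (2B, 2-aligned)
  30..32  -- tail padding (2B)
  sizeof = 32, alignof = 4
packed(1) layout:
  0..1  version  (1B, 1-aligned)
  1..3  port  (2B, 1-aligned)
  3..4  proto  (1B, 1-aligned)
  4..8  magic  (4B, 1-aligned)
  8..13  payload_len  (5B, 1-aligned)
  13..17  seq  (4B, 1-aligned)
  17..18  ttl  (1B, 1-aligned)
  18..20  dst  (2B, 1-aligned)
  20..22  length  (2B, 1-aligned)
  sizeof = 22, alignof = 1
32 − 22 = 10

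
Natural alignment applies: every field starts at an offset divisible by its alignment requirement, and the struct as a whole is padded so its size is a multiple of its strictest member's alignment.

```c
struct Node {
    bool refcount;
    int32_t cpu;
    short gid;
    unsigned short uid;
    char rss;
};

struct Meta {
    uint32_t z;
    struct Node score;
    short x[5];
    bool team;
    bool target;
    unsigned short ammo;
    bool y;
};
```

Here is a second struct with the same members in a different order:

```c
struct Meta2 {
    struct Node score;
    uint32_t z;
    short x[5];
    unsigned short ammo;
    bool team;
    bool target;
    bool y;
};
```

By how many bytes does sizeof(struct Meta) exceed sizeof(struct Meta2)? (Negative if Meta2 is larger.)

Node: @0: refcount [1B, align 1] → 1; +3 pad (align 4); @4: cpu [4B, align 4] → 8; @8: gid [2B, align 2] → 10; @10: uid [2B, align 2] → 12; @12: rss [1B, align 1] → 13; +3 tail pad (align 4); size 16, align 4
@0: z [4B, align 4] → 4
@4: score [16B, align 4] → 20
@20: x [10B, align 2] → 30
@30: team [1B, align 1] → 31
@31: target [1B, align 1] → 32
@32: ammo [2B, align 2] → 34
@34: y [1B, align 1] → 35
+1 tail pad (align 4)
size 36, align 4
— Meta2 —
@0: score [16B, align 4] → 16
@16: z [4B, align 4] → 20
@20: x [10B, align 2] → 30
@30: ammo [2B, align 2] → 32
@32: team [1B, align 1] → 33
@33: target [1B, align 1] → 34
@34: y [1B, align 1] → 35
+1 tail pad (align 4)
size 36, align 4
36 − 36 = 0

0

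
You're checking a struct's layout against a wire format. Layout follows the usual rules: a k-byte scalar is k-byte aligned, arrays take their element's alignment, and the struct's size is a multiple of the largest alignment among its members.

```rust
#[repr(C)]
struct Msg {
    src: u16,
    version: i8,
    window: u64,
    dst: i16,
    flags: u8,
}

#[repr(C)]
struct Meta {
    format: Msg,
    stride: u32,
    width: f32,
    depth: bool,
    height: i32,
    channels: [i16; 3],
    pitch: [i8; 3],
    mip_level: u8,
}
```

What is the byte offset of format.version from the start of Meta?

Msg: src at 0 (size 2, align 2) → ends 2; version at 2 (size 1, align 1) → ends 3; pad 5 to align 8 for window; window at 8 (size 8, align 8) → ends 16; dst at 16 (size 2, align 2) → ends 18; flags at 18 (size 1, align 1) → ends 19; tail pad 5 to reach multiple of 8; total 24 bytes, alignment 8
format at 0 (size 24, align 8) → ends 24
within Msg: version at 2
0 + 2 = 2

2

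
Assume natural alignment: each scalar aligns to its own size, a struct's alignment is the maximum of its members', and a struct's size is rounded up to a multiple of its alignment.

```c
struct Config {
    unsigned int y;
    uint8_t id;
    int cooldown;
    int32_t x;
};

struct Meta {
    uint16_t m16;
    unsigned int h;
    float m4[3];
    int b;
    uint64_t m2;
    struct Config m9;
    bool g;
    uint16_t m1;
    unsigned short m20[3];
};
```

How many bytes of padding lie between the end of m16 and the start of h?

Config: 0..4  y  (4B, 4-aligned); 4..5  id  (1B, 1-aligned); 5..8  -- padding (3B); 8..12  cooldown  (4B, 4-aligned); 12..16  x  (4B, 4-aligned); sizeof = 16, alignof = 4
0..2  m16  (2B, 2-aligned)
2..4  -- padding (2B)
4..8  h  (4B, 4-aligned)

2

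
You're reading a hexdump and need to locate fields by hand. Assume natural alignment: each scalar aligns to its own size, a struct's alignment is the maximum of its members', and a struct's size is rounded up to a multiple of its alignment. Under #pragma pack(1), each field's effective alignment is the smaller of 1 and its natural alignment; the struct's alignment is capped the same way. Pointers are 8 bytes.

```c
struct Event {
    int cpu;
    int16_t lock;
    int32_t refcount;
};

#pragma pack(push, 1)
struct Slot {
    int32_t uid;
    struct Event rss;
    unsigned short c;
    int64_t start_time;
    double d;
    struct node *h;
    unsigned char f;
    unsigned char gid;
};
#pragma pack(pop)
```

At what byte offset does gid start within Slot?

43

Event: @0: cpu [4B, align 4] → 4; @4: lock [2B, align 2] → 6; +2 pad (align 4); @8: refcount [4B, align 4] → 12; size 12, align 4
@0: uid [4B, align 1] → 4
@4: rss [12B, align 1] → 16
@16: c [2B, align 1] → 18
@18: start_time [8B, align 1] → 26
@26: d [8B, align 1] → 34
@34: h [8B, align 1] → 42
@42: f [1B, align 1] → 43
@43: gid [1B, align 1] → 44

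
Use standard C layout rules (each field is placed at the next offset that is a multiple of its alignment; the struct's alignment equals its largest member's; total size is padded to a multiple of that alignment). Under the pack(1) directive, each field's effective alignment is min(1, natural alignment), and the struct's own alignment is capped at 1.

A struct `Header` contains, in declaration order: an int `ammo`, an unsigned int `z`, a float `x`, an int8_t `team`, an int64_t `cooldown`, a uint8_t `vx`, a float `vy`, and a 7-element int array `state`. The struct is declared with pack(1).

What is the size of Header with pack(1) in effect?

ammo at 0 (size 4, align 1) → ends 4
z at 4 (size 4, align 1) → ends 8
x at 8 (size 4, align 1) → ends 12
team at 12 (size 1, align 1) → ends 13
cooldown at 13 (size 8, align 1) → ends 21
vx at 21 (size 1, align 1) → ends 22
vy at 22 (size 4, align 1) → ends 26
state at 26 (size 28, align 1) → ends 54
total 54 bytes, alignment 1

54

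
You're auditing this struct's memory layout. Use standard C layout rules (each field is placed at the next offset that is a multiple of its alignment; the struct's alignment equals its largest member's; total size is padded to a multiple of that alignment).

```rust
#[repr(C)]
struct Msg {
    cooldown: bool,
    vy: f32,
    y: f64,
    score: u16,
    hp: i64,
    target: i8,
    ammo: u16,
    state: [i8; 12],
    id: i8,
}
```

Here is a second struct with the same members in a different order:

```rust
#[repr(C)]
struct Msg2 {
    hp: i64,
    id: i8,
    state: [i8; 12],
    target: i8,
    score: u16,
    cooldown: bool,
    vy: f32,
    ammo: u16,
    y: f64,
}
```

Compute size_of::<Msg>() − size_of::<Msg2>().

@0: cooldown [1B, align 1] → 1
+3 pad (align 4)
@4: vy [4B, align 4] → 8
@8: y [8B, align 8] → 16
@16: score [2B, align 2] → 18
+6 pad (align 8)
@24: hp [8B, align 8] → 32
@32: target [1B, align 1] → 33
+1 pad (align 2)
@34: ammo [2B, align 2] → 36
@36: state [12B, align 1] → 48
@48: id [1B, align 1] → 49
+7 tail pad (align 8)
size 56, align 8
— Msg2 —
@0: hp [8B, align 8] → 8
@8: id [1B, align 1] → 9
@9: state [12B, align 1] → 21
@21: target [1B, align 1] → 22
@22: score [2B, align 2] → 24
@24: cooldown [1B, align 1] → 25
+3 pad (align 4)
@28: vy [4B, align 4] → 32
@32: ammo [2B, align 2] → 34
+6 pad (align 8)
@40: y [8B, align 8] → 48
size 48, align 8
56 − 48 = 8

8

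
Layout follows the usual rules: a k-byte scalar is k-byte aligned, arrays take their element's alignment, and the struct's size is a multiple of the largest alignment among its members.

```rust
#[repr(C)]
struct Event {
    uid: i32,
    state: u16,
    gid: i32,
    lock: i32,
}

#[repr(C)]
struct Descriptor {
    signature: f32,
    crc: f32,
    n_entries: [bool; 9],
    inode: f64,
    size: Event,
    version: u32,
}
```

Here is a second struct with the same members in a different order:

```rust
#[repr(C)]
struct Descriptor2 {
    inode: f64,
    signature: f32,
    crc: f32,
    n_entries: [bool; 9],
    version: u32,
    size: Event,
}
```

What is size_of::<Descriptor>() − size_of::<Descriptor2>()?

Event: uid at 0 (size 4, align 4) → ends 4; state at 4 (size 2, align 2) → ends 6; pad 2 to align 4 for gid; gid at 8 (size 4, align 4) → ends 12; lock at 12 (size 4, align 4) → ends 16; total 16 bytes, alignment 4
signature at 0 (size 4, align 4) → ends 4
crc at 4 (size 4, align 4) → ends 8
n_entries at 8 (size 9, align 1) → ends 17
pad 7 to align 8 for inode
inode at 24 (size 8, align 8) → ends 32
size at 32 (size 16, align 4) → ends 48
version at 48 (size 4, align 4) → ends 52
tail pad 4 to reach multiple of 8
total 56 bytes, alignment 8
— Descriptor2 —
inode at 0 (size 8, align 8) → ends 8
signature at 8 (size 4, align 4) → ends 12
crc at 12 (size 4, align 4) → ends 16
n_entries at 16 (size 9, align 1) → ends 25
pad 3 to align 4 for version
version at 28 (size 4, align 4) → ends 32
size at 32 (size 16, align 4) → ends 48
total 48 bytes, alignment 8
56 − 48 = 8

8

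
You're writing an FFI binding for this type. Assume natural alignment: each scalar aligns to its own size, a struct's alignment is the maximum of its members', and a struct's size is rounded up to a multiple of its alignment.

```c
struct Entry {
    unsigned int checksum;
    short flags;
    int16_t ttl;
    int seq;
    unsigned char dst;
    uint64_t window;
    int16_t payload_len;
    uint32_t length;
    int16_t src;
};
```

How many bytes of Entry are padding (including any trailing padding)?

11

0..4  checksum  (4B, 4-aligned)
4..6  flags  (2B, 2-aligned)
6..8  ttl  (2B, 2-aligned)
8..12  seq  (4B, 4-aligned)
12..13  dst  (1B, 1-aligned)
13..16  -- padding (3B)
16..24  window  (8B, 8-aligned)
24..26  payload_len  (2B, 2-aligned)
26..28  -- padding (2B)
28..32  length  (4B, 4-aligned)
32..34  src  (2B, 2-aligned)
34..40  -- tail padding (6B)
sizeof = 40, alignof = 8
data bytes 29, size 40 → padding 11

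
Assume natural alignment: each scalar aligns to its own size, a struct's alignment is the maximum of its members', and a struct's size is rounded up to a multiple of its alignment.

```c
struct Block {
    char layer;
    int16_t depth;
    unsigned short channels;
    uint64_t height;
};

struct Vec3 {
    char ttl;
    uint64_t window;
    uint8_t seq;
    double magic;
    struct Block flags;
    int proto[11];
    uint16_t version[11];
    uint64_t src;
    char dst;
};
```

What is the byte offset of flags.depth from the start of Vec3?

Block: layer at 0 (size 1, align 1) → ends 1; pad 1 to align 2 for depth; depth at 2 (size 2, align 2) → ends 4; channels at 4 (size 2, align 2) → ends 6; pad 2 to align 8 for height; height at 8 (size 8, align 8) → ends 16; total 16 bytes, alignment 8
ttl at 0 (size 1, align 1) → ends 1
pad 7 to align 8 for window
window at 8 (size 8, align 8) → ends 16
seq at 16 (size 1, align 1) → ends 17
pad 7 to align 8 for magic
magic at 24 (size 8, align 8) → ends 32
flags at 32 (size 16, align 8) → ends 48
within Block: depth at 2
32 + 2 = 34

34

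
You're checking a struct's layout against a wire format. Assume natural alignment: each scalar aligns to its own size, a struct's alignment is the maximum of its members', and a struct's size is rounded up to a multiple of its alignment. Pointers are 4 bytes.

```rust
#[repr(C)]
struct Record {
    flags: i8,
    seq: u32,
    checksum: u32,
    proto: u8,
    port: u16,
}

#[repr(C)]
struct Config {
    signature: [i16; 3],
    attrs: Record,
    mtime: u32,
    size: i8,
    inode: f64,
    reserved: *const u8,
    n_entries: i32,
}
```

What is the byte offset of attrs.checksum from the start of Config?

Record: flags at 0 (size 1, align 1) → ends 1; pad 3 to align 4 for seq; seq at 4 (size 4, align 4) → ends 8; checksum at 8 (size 4, align 4) → ends 12; proto at 12 (size 1, align 1) → ends 13; pad 1 to align 2 for port; port at 14 (size 2, align 2) → ends 16; total 16 bytes, alignment 4
signature at 0 (size 6, align 2) → ends 6
pad 2 to align 4 for attrs
attrs at 8 (size 16, align 4) → ends 24
within Record: checksum at 8
8 + 8 = 16

16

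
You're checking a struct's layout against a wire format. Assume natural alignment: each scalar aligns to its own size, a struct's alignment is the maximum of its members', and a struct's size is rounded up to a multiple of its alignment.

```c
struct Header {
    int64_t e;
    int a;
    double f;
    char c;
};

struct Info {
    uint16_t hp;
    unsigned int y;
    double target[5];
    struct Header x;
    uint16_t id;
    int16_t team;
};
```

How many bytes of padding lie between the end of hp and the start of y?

Header: e at 0 (size 8, align 8) → ends 8; a at 8 (size 4, align 4) → ends 12; pad 4 to align 8 for f; f at 16 (size 8, align 8) → ends 24; c at 24 (size 1, align 1) → ends 25; tail pad 7 to reach multiple of 8; total 32 bytes, alignment 8
hp at 0 (size 2, align 2) → ends 2
pad 2 to align 4 for y
y at 4 (size 4, align 4) → ends 8

2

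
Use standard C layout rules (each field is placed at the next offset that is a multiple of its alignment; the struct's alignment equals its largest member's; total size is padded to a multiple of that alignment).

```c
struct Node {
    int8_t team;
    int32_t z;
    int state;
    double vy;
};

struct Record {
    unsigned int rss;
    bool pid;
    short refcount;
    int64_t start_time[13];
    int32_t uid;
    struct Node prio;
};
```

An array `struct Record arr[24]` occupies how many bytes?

3456

Node: 0..1  team  (1B, 1-aligned); 1..4  -- padding (3B); 4..8  z  (4B, 4-aligned); 8..12  state  (4B, 4-aligned); 12..16  -- padding (4B); 16..24  vy  (8B, 8-aligned); sizeof = 24, alignof = 8
0..4  rss  (4B, 4-aligned)
4..5  pid  (1B, 1-aligned)
5..6  -- padding (1B)
6..8  refcount  (2B, 2-aligned)
8..112  start_time  (104B, 8-aligned)
112..116  uid  (4B, 4-aligned)
116..120  -- padding (4B)
120..144  prio  (24B, 8-aligned)
sizeof = 144, alignof = 8
array of 24: 24 × 144 = 3456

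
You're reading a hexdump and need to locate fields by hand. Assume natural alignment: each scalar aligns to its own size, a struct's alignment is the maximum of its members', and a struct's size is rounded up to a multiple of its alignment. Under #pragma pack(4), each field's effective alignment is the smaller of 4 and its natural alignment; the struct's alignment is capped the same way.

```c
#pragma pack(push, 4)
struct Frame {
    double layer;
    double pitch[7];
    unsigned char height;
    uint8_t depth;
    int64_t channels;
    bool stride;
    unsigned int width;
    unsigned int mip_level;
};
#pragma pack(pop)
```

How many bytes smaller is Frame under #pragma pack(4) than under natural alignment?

8

natural layout:
  @0: layer [8B, align 8] → 8
  @8: pitch [56B, align 8] → 64
  @64: height [1B, align 1] → 65
  @65: depth [1B, align 1] → 66
  +6 pad (align 8)
  @72: channels [8B, align 8] → 80
  @80: stride [1B, align 1] → 81
  +3 pad (align 4)
  @84: width [4B, align 4] → 88
  @88: mip_level [4B, align 4] → 92
  +4 tail pad (align 8)
  size 96, align 8
packed(4) layout:
  @0: layer [8B, align 4] → 8
  @8: pitch [56B, align 4] → 64
  @64: height [1B, align 1] → 65
  @65: depth [1B, align 1] → 66
  +2 pad (align 4)
  @68: channels [8B, align 4] → 76
  @76: stride [1B, align 1] → 77
  +3 pad (align 4)
  @80: width [4B, align 4] → 84
  @84: mip_level [4B, align 4] → 88
  size 88, align 4
96 − 88 = 8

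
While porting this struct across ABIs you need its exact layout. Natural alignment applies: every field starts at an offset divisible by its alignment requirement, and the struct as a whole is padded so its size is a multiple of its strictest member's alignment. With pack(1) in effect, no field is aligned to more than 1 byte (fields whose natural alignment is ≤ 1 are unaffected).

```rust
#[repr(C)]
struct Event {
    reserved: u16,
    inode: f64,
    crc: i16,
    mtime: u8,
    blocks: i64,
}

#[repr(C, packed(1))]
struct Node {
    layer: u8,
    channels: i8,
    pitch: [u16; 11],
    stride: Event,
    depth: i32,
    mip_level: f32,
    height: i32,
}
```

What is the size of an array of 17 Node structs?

1156

Event: @0: reserved [2B, align 2] → 2; +6 pad (align 8); @8: inode [8B, align 8] → 16; @16: crc [2B, align 2] → 18; @18: mtime [1B, align 1] → 19; +5 pad (align 8); @24: blocks [8B, align 8] → 32; size 32, align 8
@0: layer [1B, align 1] → 1
@1: channels [1B, align 1] → 2
@2: pitch [22B, align 1] → 24
@24: stride [32B, align 1] → 56
@56: depth [4B, align 1] → 60
@60: mip_level [4B, align 1] → 64
@64: height [4B, align 1] → 68
size 68, align 1
array of 17: 17 × 68 = 1156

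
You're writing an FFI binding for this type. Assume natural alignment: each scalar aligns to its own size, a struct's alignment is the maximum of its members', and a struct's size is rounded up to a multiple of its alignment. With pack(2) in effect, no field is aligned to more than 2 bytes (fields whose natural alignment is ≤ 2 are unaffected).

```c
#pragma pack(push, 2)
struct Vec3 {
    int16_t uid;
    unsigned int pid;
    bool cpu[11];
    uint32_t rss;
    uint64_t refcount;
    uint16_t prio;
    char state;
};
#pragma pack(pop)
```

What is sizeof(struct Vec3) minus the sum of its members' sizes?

@0: uid [2B, align 2] → 2
@2: pid [4B, align 2] → 6
@6: cpu [11B, align 1] → 17
+1 pad (align 2)
@18: rss [4B, align 2] → 22
@22: refcount [8B, align 2] → 30
@30: prio [2B, align 2] → 32
@32: state [1B, align 1] → 33
+1 tail pad (align 2)
size 34, align 2
data bytes 32, size 34 → padding 2

2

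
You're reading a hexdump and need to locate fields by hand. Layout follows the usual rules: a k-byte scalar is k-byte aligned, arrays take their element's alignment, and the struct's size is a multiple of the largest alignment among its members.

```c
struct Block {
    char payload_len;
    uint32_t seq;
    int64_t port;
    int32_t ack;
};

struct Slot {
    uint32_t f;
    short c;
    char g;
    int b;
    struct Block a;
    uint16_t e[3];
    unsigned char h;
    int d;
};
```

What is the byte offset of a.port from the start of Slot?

Block: @0: payload_len [1B, align 1] → 1; +3 pad (align 4); @4: seq [4B, align 4] → 8; @8: port [8B, align 8] → 16; @16: ack [4B, align 4] → 20; +4 tail pad (align 8); size 24, align 8
@0: f [4B, align 4] → 4
@4: c [2B, align 2] → 6
@6: g [1B, align 1] → 7
+1 pad (align 4)
@8: b [4B, align 4] → 12
+4 pad (align 8)
@16: a [24B, align 8] → 40
within Block: port at 8
16 + 8 = 24

24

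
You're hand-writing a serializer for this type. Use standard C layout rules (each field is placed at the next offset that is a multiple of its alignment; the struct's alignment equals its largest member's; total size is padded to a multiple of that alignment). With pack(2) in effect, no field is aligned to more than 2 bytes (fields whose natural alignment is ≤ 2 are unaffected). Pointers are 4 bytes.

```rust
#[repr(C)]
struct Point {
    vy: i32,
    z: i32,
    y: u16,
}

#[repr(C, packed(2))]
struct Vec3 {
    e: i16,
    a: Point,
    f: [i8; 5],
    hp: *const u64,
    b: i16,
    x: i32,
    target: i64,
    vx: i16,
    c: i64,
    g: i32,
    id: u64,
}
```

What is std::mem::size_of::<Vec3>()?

60

Point: vy at 0 (size 4, align 4) → ends 4; z at 4 (size 4, align 4) → ends 8; y at 8 (size 2, align 2) → ends 10; tail pad 2 to reach multiple of 4; total 12 bytes, alignment 4
e at 0 (size 2, align 2) → ends 2
a at 2 (size 12, align 2) → ends 14
f at 14 (size 5, align 1) → ends 19
pad 1 to align 2 for hp
hp at 20 (size 4, align 2) → ends 24
b at 24 (size 2, align 2) → ends 26
x at 26 (size 4, align 2) → ends 30
target at 30 (size 8, align 2) → ends 38
vx at 38 (size 2, align 2) → ends 40
c at 40 (size 8, align 2) → ends 48
g at 48 (size 4, align 2) → ends 52
id at 52 (size 8, align 2) → ends 60
total 60 bytes, alignment 2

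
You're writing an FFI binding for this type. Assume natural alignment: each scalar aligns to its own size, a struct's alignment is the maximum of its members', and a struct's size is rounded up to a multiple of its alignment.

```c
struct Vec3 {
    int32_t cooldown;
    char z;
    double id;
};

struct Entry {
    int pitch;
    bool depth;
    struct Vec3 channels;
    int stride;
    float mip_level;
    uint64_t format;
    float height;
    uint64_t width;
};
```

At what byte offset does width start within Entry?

48

Vec3: @0: cooldown [4B, align 4] → 4; @4: z [1B, align 1] → 5; +3 pad (align 8); @8: id [8B, align 8] → 16; size 16, align 8
@0: pitch [4B, align 4] → 4
@4: depth [1B, align 1] → 5
+3 pad (align 8)
@8: channels [16B, align 8] → 24
@24: stride [4B, align 4] → 28
@28: mip_level [4B, align 4] → 32
@32: format [8B, align 8] → 40
@40: height [4B, align 4] → 44
+4 pad (align 8)
@48: width [8B, align 8] → 56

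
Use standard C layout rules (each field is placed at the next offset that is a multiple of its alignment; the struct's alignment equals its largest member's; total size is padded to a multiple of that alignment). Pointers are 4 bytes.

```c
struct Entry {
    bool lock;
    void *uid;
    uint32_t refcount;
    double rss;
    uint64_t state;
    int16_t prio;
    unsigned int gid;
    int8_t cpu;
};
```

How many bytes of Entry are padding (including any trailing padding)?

lock at 0 (size 1, align 1) → ends 1
pad 3 to align 4 for uid
uid at 4 (size 4, align 4) → ends 8
refcount at 8 (size 4, align 4) → ends 12
pad 4 to align 8 for rss
rss at 16 (size 8, align 8) → ends 24
state at 24 (size 8, align 8) → ends 32
prio at 32 (size 2, align 2) → ends 34
pad 2 to align 4 for gid
gid at 36 (size 4, align 4) → ends 40
cpu at 40 (size 1, align 1) → ends 41
tail pad 7 to reach multiple of 8
total 48 bytes, alignment 8
data bytes 32, size 48 → padding 16

16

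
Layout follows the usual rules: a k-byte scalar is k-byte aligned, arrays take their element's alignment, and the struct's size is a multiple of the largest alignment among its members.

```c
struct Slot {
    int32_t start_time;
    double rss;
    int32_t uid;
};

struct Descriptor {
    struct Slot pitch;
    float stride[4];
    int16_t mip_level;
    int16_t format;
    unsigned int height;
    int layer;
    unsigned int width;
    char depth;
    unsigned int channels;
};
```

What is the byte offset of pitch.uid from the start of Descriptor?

Slot: 0..4  start_time  (4B, 4-aligned); 4..8  -- padding (4B); 8..16  rss  (8B, 8-aligned); 16..20  uid  (4B, 4-aligned); 20..24  -- tail padding (4B); sizeof = 24, alignof = 8
0..24  pitch  (24B, 8-aligned)
within Slot: uid at 16
0 + 16 = 16

16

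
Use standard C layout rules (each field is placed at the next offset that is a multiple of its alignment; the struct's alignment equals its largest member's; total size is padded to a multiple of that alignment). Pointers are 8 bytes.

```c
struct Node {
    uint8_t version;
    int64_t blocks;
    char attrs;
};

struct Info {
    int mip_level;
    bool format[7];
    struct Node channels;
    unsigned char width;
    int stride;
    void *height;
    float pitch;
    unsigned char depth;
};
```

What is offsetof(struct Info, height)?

Node: version at 0 (size 1, align 1) → ends 1; pad 7 to align 8 for blocks; blocks at 8 (size 8, align 8) → ends 16; attrs at 16 (size 1, align 1) → ends 17; tail pad 7 to reach multiple of 8; total 24 bytes, alignment 8
mip_level at 0 (size 4, align 4) → ends 4
format at 4 (size 7, align 1) → ends 11
pad 5 to align 8 for channels
channels at 16 (size 24, align 8) → ends 40
width at 40 (size 1, align 1) → ends 41
pad 3 to align 4 for stride
stride at 44 (size 4, align 4) → ends 48
height at 48 (size 8, align 8) → ends 56

48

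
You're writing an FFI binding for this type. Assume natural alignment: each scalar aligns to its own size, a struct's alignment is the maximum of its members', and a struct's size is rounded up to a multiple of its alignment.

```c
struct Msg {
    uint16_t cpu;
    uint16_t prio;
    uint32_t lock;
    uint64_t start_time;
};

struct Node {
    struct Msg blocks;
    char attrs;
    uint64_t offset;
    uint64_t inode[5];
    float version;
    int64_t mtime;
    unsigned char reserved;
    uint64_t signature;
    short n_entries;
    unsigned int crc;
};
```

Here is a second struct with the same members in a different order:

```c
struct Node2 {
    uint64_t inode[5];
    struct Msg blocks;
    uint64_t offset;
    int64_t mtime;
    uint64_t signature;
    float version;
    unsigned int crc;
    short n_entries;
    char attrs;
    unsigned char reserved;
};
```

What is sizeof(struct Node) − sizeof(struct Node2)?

16

Msg: @0: cpu [2B, align 2] → 2; @2: prio [2B, align 2] → 4; @4: lock [4B, align 4] → 8; @8: start_time [8B, align 8] → 16; size 16, align 8
@0: blocks [16B, align 8] → 16
@16: attrs [1B, align 1] → 17
+7 pad (align 8)
@24: offset [8B, align 8] → 32
@32: inode [40B, align 8] → 72
@72: version [4B, align 4] → 76
+4 pad (align 8)
@80: mtime [8B, align 8] → 88
@88: reserved [1B, align 1] → 89
+7 pad (align 8)
@96: signature [8B, align 8] → 104
@104: n_entries [2B, align 2] → 106
+2 pad (align 4)
@108: crc [4B, align 4] → 112
size 112, align 8
— Node2 —
@0: inode [40B, align 8] → 40
@40: blocks [16B, align 8] → 56
@56: offset [8B, align 8] → 64
@64: mtime [8B, align 8] → 72
@72: signature [8B, align 8] → 80
@80: version [4B, align 4] → 84
@84: crc [4B, align 4] → 88
@88: n_entries [2B, align 2] → 90
@90: attrs [1B, align 1] → 91
@91: reserved [1B, align 1] → 92
+4 tail pad (align 8)
size 96, align 8
112 − 96 = 16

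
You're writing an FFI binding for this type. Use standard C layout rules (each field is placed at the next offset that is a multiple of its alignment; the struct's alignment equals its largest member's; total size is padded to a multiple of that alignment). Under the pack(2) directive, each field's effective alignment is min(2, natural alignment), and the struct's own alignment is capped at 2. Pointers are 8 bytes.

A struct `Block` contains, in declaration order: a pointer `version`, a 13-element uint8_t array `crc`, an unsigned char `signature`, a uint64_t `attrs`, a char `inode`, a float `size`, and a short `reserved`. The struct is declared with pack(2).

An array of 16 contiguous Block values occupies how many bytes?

608

version at 0 (size 8, align 2) → ends 8
crc at 8 (size 13, align 1) → ends 21
signature at 21 (size 1, align 1) → ends 22
attrs at 22 (size 8, align 2) → ends 30
inode at 30 (size 1, align 1) → ends 31
pad 1 to align 2 for size
size at 32 (size 4, align 2) → ends 36
reserved at 36 (size 2, align 2) → ends 38
total 38 bytes, alignment 2
array of 16: 16 × 38 = 608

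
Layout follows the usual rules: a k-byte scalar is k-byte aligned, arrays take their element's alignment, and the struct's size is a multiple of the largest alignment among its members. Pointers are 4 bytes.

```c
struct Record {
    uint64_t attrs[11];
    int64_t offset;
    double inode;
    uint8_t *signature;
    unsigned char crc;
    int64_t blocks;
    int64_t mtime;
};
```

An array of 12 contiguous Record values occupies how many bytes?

1536

0..88  attrs  (88B, 8-aligned)
88..96  offset  (8B, 8-aligned)
96..104  inode  (8B, 8-aligned)
104..108  signature  (4B, 4-aligned)
108..109  crc  (1B, 1-aligned)
109..112  -- padding (3B)
112..120  blocks  (8B, 8-aligned)
120..128  mtime  (8B, 8-aligned)
sizeof = 128, alignof = 8
array of 12: 12 × 128 = 1536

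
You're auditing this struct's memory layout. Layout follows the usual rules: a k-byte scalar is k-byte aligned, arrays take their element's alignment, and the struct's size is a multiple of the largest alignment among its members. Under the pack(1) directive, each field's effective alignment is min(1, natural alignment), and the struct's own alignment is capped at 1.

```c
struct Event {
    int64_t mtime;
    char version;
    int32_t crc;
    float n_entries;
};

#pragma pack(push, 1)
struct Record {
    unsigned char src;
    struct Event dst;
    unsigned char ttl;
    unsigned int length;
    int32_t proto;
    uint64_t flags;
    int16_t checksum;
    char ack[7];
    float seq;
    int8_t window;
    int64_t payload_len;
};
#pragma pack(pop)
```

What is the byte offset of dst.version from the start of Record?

9

Event: mtime at 0 (size 8, align 8) → ends 8; version at 8 (size 1, align 1) → ends 9; pad 3 to align 4 for crc; crc at 12 (size 4, align 4) → ends 16; n_entries at 16 (size 4, align 4) → ends 20; tail pad 4 to reach multiple of 8; total 24 bytes, alignment 8
src at 0 (size 1, align 1) → ends 1
dst at 1 (size 24, align 1) → ends 25
within Event: version at 8
1 + 8 = 9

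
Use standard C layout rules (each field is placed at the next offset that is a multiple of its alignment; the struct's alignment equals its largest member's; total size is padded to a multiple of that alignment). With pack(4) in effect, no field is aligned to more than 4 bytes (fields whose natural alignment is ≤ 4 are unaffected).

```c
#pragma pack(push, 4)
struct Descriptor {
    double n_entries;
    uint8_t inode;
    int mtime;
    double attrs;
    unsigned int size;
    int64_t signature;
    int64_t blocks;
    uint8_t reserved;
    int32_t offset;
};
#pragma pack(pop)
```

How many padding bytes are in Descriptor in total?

6

n_entries at 0 (size 8, align 4) → ends 8
inode at 8 (size 1, align 1) → ends 9
pad 3 to align 4 for mtime
mtime at 12 (size 4, align 4) → ends 16
attrs at 16 (size 8, align 4) → ends 24
size at 24 (size 4, align 4) → ends 28
signature at 28 (size 8, align 4) → ends 36
blocks at 36 (size 8, align 4) → ends 44
reserved at 44 (size 1, align 1) → ends 45
pad 3 to align 4 for offset
offset at 48 (size 4, align 4) → ends 52
total 52 bytes, alignment 4
data bytes 46, size 52 → padding 6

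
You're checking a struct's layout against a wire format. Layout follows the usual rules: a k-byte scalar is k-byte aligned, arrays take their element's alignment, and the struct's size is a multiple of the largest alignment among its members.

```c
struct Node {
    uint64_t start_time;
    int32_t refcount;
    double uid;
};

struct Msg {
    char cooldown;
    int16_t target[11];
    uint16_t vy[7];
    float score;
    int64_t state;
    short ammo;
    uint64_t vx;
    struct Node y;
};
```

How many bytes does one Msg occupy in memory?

96 bytes

Node: start_time at 0 (size 8, align 8) → ends 8; refcount at 8 (size 4, align 4) → ends 12; pad 4 to align 8 for uid; uid at 16 (size 8, align 8) → ends 24; total 24 bytes, alignment 8
cooldown at 0 (size 1, align 1) → ends 1
pad 1 to align 2 for target
target at 2 (size 22, align 2) → ends 24
vy at 24 (size 14, align 2) → ends 38
pad 2 to align 4 for score
score at 40 (size 4, align 4) → ends 44
pad 4 to align 8 for state
state at 48 (size 8, align 8) → ends 56
ammo at 56 (size 2, align 2) → ends 58
pad 6 to align 8 for vx
vx at 64 (size 8, align 8) → ends 72
y at 72 (size 24, align 8) → ends 96
total 96 bytes, alignment 8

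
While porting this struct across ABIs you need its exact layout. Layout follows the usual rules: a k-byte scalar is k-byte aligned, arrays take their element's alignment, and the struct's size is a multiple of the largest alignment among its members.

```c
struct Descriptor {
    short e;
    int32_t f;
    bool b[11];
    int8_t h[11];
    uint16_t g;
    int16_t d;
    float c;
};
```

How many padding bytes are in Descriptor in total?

4

0..2  e  (2B, 2-aligned)
2..4  -- padding (2B)
4..8  f  (4B, 4-aligned)
8..19  b  (11B, 1-aligned)
19..30  h  (11B, 1-aligned)
30..32  g  (2B, 2-aligned)
32..34  d  (2B, 2-aligned)
34..36  -- padding (2B)
36..40  c  (4B, 4-aligned)
sizeof = 40, alignof = 4
data bytes 36, size 40 → padding 4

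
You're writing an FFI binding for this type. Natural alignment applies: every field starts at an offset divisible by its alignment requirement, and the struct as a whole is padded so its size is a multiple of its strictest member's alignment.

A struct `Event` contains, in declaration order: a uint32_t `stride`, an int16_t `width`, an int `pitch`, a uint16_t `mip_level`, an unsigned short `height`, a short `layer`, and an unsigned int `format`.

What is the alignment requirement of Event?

member alignments: stride=4, width=2, pitch=4, mip_level=2, height=2, layer=2, format=4
max = 4

4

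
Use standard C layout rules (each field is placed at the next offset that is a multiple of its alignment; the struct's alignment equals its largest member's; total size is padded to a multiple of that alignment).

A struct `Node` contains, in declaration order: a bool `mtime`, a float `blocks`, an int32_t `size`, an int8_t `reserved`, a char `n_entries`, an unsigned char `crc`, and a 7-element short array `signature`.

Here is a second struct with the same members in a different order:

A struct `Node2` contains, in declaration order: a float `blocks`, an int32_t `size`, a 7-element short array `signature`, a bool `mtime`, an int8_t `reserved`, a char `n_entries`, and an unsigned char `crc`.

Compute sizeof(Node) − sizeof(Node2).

0..1  mtime  (1B, 1-aligned)
1..4  -- padding (3B)
4..8  blocks  (4B, 4-aligned)
8..12  size  (4B, 4-aligned)
12..13  reserved  (1B, 1-aligned)
13..14  n_entries  (1B, 1-aligned)
14..15  crc  (1B, 1-aligned)
15..16  -- padding (1B)
16..30  signature  (14B, 2-aligned)
30..32  -- tail padding (2B)
sizeof = 32, alignof = 4
— Node2 —
0..4  blocks  (4B, 4-aligned)
4..8  size  (4B, 4-aligned)
8..22  signature  (14B, 2-aligned)
22..23  mtime  (1B, 1-aligned)
23..24  reserved  (1B, 1-aligned)
24..25  n_entries  (1B, 1-aligned)
25..26  crc  (1B, 1-aligned)
26..28  -- tail padding (2B)
sizeof = 28, alignof = 4
32 − 28 = 4

4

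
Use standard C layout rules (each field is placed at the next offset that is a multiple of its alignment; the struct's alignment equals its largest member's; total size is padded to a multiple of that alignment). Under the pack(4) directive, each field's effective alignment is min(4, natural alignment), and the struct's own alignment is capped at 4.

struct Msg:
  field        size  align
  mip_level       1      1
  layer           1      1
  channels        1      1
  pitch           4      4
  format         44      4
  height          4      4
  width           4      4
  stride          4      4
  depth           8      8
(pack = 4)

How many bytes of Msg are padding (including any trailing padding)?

mip_level at 0 (size 1, align 1) → ends 1
layer at 1 (size 1, align 1) → ends 2
channels at 2 (size 1, align 1) → ends 3
pad 1 to align 4 for pitch
pitch at 4 (size 4, align 4) → ends 8
format at 8 (size 44, align 4) → ends 52
height at 52 (size 4, align 4) → ends 56
width at 56 (size 4, align 4) → ends 60
stride at 60 (size 4, align 4) → ends 64
depth at 64 (size 8, align 4) → ends 72
total 72 bytes, alignment 4
data bytes 71, size 72 → padding 1

1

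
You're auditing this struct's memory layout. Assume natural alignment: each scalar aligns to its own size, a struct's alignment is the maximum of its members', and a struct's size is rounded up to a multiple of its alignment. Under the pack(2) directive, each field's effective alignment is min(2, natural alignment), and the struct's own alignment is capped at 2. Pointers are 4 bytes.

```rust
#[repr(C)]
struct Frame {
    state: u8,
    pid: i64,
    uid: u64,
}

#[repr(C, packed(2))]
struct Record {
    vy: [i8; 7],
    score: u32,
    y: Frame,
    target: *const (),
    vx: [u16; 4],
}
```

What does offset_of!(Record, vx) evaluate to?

40

Frame: @0: state [1B, align 1] → 1; +7 pad (align 8); @8: pid [8B, align 8] → 16; @16: uid [8B, align 8] → 24; size 24, align 8
@0: vy [7B, align 1] → 7
+1 pad (align 2)
@8: score [4B, align 2] → 12
@12: y [24B, align 2] → 36
@36: target [4B, align 2] → 40
@40: vx [8B, align 2] → 48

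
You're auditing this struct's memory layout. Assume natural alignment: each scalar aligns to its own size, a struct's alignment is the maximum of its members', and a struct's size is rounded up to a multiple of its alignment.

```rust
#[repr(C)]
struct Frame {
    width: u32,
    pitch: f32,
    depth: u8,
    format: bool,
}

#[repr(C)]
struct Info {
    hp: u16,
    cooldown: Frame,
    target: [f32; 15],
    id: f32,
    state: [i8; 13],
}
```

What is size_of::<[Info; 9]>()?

Frame: @0: width [4B, align 4] → 4; @4: pitch [4B, align 4] → 8; @8: depth [1B, align 1] → 9; @9: format [1B, align 1] → 10; +2 tail pad (align 4); size 12, align 4
@0: hp [2B, align 2] → 2
+2 pad (align 4)
@4: cooldown [12B, align 4] → 16
@16: target [60B, align 4] → 76
@76: id [4B, align 4] → 80
@80: state [13B, align 1] → 93
+3 tail pad (align 4)
size 96, align 4
array of 9: 9 × 96 = 864

864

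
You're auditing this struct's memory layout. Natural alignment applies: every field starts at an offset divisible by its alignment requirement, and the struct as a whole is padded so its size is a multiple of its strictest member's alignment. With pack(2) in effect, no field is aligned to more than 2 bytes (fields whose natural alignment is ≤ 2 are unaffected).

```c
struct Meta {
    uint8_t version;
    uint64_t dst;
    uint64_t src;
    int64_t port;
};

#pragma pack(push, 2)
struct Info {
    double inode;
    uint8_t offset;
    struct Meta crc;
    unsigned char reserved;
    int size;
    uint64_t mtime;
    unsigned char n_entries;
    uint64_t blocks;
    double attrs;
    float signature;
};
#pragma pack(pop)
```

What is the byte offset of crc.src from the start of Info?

Meta: 0..1  version  (1B, 1-aligned); 1..8  -- padding (7B); 8..16  dst  (8B, 8-aligned); 16..24  src  (8B, 8-aligned); 24..32  port  (8B, 8-aligned); sizeof = 32, alignof = 8
0..8  inode  (8B, 2-aligned)
8..9  offset  (1B, 1-aligned)
9..10  -- padding (1B)
10..42  crc  (32B, 2-aligned)
within Meta: src at 16
10 + 16 = 26

26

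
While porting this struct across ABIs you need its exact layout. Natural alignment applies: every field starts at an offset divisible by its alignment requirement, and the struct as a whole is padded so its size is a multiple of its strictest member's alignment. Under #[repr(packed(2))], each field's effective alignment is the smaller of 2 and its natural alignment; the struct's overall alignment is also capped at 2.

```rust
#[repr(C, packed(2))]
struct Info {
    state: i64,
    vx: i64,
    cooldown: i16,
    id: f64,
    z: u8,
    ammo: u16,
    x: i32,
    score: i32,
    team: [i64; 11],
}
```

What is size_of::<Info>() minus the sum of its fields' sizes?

@0: state [8B, align 2] → 8
@8: vx [8B, align 2] → 16
@16: cooldown [2B, align 2] → 18
@18: id [8B, align 2] → 26
@26: z [1B, align 1] → 27
+1 pad (align 2)
@28: ammo [2B, align 2] → 30
@30: x [4B, align 2] → 34
@34: score [4B, align 2] → 38
@38: team [88B, align 2] → 126
size 126, align 2
data bytes 125, size 126 → padding 1

1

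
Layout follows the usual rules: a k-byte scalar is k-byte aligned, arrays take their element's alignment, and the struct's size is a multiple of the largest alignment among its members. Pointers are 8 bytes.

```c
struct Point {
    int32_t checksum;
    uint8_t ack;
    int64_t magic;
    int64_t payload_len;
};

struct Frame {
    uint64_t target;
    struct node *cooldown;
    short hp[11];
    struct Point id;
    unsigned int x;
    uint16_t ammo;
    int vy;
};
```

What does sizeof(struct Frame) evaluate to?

Point: checksum at 0 (size 4, align 4) → ends 4; ack at 4 (size 1, align 1) → ends 5; pad 3 to align 8 for magic; magic at 8 (size 8, align 8) → ends 16; payload_len at 16 (size 8, align 8) → ends 24; total 24 bytes, alignment 8
target at 0 (size 8, align 8) → ends 8
cooldown at 8 (size 8, align 8) → ends 16
hp at 16 (size 22, align 2) → ends 38
pad 2 to align 8 for id
id at 40 (size 24, align 8) → ends 64
x at 64 (size 4, align 4) → ends 68
ammo at 68 (size 2, align 2) → ends 70
pad 2 to align 4 for vy
vy at 72 (size 4, align 4) → ends 76
tail pad 4 to reach multiple of 8
total 80 bytes, alignment 8

80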